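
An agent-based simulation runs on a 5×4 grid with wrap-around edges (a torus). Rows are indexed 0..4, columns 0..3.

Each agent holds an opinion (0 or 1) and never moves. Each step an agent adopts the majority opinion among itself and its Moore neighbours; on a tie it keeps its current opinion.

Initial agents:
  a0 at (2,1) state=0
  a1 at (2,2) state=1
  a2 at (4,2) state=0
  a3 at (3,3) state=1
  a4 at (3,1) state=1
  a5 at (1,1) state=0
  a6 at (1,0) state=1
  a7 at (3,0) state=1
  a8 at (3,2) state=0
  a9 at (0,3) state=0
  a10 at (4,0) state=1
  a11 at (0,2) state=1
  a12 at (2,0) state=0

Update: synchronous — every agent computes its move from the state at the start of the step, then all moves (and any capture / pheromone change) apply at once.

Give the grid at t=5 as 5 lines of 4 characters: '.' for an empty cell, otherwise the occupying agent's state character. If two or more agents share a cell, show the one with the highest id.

..00
00..
101.
1101
1.0.

t=1: a0@(2,1):0 a1@(2,2):1 a2@(4,2):0 a3@(3,3):1 a4@(3,1):1 a5@(1,1):0 a6@(1,0):0 a7@(3,0):1 a8@(3,2):0 a9@(0,3):1 a10@(4,0):1 a11@(0,2):0 a12@(2,0):1
t=2: a0@(2,1):0 a1@(2,2):1 a2@(4,2):0 a3@(3,3):1 a4@(3,1):1 a5@(1,1):0 a6@(1,0):0 a7@(3,0):1 a8@(3,2):0 a9@(0,3):0 a10@(4,0):1 a11@(0,2):0 a12@(2,0):1
t=3: (unchanged — steady state)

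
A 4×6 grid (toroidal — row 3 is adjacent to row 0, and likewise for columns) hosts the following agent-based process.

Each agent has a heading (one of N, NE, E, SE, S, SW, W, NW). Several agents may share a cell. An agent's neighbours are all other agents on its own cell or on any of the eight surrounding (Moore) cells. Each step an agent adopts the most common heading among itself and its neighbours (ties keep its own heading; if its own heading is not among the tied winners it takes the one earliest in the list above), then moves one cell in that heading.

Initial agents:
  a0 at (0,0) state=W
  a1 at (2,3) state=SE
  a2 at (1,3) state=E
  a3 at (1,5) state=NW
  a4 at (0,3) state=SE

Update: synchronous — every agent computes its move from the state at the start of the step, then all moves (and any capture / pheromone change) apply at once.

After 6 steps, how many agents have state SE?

t=1: a0@(0,5):W a1@(3,4):SE a2@(2,4):SE a3@(0,4):NW a4@(1,4):SE
t=2: a0@(1,0):SE a1@(0,5):SE a2@(3,5):SE a3@(1,5):SE a4@(2,5):SE
t=3: a0@(2,1):SE a1@(1,0):SE a2@(0,0):SE a3@(2,0):SE a4@(3,0):SE
t=4: a0@(3,2):SE a1@(2,1):SE a2@(1,1):SE a3@(3,1):SE a4@(0,1):SE
t=5: a0@(0,3):SE a1@(3,2):SE a2@(2,2):SE a3@(0,2):SE a4@(1,2):SE
t=6: a0@(1,4):SE a1@(0,3):SE a2@(3,3):SE a3@(1,3):SE a4@(2,3):SE

5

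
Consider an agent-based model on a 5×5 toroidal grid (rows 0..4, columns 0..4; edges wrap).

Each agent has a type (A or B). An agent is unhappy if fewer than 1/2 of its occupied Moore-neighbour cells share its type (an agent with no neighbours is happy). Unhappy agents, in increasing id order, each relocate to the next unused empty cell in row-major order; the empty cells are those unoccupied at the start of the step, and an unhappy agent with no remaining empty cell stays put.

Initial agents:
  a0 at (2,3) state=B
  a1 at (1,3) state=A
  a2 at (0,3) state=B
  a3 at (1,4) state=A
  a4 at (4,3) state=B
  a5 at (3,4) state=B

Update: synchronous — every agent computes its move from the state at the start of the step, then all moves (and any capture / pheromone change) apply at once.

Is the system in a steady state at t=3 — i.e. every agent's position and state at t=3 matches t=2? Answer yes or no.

yes

t=1: a0@(0,0):B a1@(0,1):A a2@(0,2):B a3@(0,4):A a4@(4,3):B a5@(3,4):B
t=2: a0@(0,3):B a1@(1,0):A a2@(0,2):B a3@(1,1):A a4@(4,3):B a5@(3,4):B
t=3: (unchanged — steady state)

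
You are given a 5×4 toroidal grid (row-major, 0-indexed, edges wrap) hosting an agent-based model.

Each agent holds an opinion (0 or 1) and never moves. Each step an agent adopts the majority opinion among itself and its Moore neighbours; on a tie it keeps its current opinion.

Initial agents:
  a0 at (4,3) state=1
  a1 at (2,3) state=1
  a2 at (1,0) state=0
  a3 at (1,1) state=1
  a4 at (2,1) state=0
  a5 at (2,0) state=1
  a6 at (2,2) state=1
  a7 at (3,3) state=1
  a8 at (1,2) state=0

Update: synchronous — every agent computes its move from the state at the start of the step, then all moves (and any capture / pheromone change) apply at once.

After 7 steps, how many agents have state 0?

0

t=1: a0@(4,3):1 a1@(2,3):1 a2@(1,0):1 a3@(1,1):1 a4@(2,1):0 a5@(2,0):1 a6@(2,2):1 a7@(3,3):1 a8@(1,2):1
t=2: a0@(4,3):1 a1@(2,3):1 a2@(1,0):1 a3@(1,1):1 a4@(2,1):1 a5@(2,0):1 a6@(2,2):1 a7@(3,3):1 a8@(1,2):1
t=3: (unchanged — steady state)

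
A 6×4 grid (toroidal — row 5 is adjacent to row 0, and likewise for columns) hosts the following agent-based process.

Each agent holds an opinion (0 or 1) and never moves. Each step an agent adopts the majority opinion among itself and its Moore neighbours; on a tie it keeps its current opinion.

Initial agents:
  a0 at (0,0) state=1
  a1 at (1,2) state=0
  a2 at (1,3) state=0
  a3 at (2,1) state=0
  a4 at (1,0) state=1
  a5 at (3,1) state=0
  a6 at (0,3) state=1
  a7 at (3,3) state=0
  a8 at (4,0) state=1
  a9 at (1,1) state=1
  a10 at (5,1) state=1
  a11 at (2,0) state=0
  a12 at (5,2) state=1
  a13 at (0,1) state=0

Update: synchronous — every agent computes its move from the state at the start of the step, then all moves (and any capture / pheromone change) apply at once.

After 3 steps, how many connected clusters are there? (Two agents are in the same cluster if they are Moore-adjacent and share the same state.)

t=1: a0@(0,0):1 a1@(1,2):0 a2@(1,3):0 a3@(2,1):0 a4@(1,0):1 a5@(3,1):0 a6@(0,3):1 a7@(3,3):0 a8@(4,0):1 a9@(1,1):0 a10@(5,1):1 a11@(2,0):0 a12@(5,2):1 a13@(0,1):1
t=2: (unchanged — steady state)

2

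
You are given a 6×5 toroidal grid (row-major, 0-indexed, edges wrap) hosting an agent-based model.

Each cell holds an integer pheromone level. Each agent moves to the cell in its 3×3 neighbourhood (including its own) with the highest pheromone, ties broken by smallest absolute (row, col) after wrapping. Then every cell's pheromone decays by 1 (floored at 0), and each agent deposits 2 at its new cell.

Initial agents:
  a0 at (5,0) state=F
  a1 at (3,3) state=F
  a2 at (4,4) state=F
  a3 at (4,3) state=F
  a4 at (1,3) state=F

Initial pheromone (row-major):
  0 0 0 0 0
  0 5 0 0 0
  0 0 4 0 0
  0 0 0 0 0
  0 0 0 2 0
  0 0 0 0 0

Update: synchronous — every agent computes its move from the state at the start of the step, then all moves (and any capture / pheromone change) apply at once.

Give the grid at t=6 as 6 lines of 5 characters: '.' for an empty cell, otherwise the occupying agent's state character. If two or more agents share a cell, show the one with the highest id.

t=1: a0@(0,0) a1@(2,2) a2@(4,3) a3@(4,3) a4@(2,2) | pheromone: 2 0 0 0 0 / 0 4 0 0 0 / 0 0 7 0 0 / 0 0 0 0 0 / 0 0 0 5 0 / 0 0 0 0 0
t=2: a0@(1,1) a1@(2,2) a2@(4,3) a3@(4,3) a4@(2,2) | pheromone: 1 0 0 0 0 / 0 5 0 0 0 / 0 0 10 0 0 / 0 0 0 0 0 / 0 0 0 8 0 / 0 0 0 0 0
t=3: a0@(2,2) a1@(2,2) a2@(4,3) a3@(4,3) a4@(2,2) | pheromone: 0 0 0 0 0 / 0 4 0 0 0 / 0 0 15 0 0 / 0 0 0 0 0 / 0 0 0 11 0 / 0 0 0 0 0
t=4: a0@(2,2) a1@(2,2) a2@(4,3) a3@(4,3) a4@(2,2) | pheromone: 0 0 0 0 0 / 0 3 0 0 0 / 0 0 20 0 0 / 0 0 0 0 0 / 0 0 0 14 0 / 0 0 0 0 0
t=5: a0@(2,2) a1@(2,2) a2@(4,3) a3@(4,3) a4@(2,2) | pheromone: 0 0 0 0 0 / 0 2 0 0 0 / 0 0 25 0 0 / 0 0 0 0 0 / 0 0 0 17 0 / 0 0 0 0 0
t=6: a0@(2,2) a1@(2,2) a2@(4,3) a3@(4,3) a4@(2,2) | pheromone: 0 0 0 0 0 / 0 1 0 0 0 / 0 0 30 0 0 / 0 0 0 0 0 / 0 0 0 20 0 / 0 0 0 0 0

.....
.....
..F..
.....
...F.
.....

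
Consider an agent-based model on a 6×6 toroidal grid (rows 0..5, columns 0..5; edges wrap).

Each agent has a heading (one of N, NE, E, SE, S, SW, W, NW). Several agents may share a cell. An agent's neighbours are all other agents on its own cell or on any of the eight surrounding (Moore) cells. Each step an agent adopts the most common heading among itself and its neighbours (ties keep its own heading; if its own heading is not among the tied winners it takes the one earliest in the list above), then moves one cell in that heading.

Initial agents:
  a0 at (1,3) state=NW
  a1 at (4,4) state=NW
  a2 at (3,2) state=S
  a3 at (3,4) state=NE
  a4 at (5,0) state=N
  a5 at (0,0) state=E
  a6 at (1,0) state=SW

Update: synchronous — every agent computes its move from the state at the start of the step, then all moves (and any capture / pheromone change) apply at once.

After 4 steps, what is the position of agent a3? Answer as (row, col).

(5, 2)

t=1: a0@(0,2):NW a1@(3,3):NW a2@(4,2):S a3@(2,5):NE a4@(4,0):N a5@(0,1):E a6@(2,5):SW
t=2: a0@(5,1):NW a1@(2,2):NW a2@(5,2):S a3@(1,0):NE a4@(3,0):N a5@(0,2):E a6@(3,4):SW
t=3: a0@(4,0):NW a1@(1,1):NW a2@(0,2):S a3@(0,1):NE a4@(2,0):N a5@(0,3):E a6@(4,3):SW
t=4: a0@(3,5):NW a1@(0,0):NW a2@(1,2):S a3@(5,2):NE a4@(1,0):N a5@(0,4):E a6@(5,2):SW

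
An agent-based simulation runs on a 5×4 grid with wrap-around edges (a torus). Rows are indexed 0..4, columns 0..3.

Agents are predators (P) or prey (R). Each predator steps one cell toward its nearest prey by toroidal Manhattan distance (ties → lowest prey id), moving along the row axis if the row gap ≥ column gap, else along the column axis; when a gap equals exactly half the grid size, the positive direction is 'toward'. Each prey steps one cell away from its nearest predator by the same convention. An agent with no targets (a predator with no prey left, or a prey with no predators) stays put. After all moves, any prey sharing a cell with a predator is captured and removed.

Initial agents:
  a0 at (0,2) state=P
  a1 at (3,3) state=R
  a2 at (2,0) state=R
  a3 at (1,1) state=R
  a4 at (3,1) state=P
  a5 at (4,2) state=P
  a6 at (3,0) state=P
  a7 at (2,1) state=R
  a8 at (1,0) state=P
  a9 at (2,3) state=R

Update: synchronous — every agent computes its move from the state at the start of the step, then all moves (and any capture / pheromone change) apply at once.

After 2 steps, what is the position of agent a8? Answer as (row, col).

t=1: a0@(1,2):P a2@(1,0):R a4@(2,1):P a5@(3,2):P a6@(3,3):P a7@(1,1):R a8@(2,0):P a9@(1,3):R
t=2: a0@(1,1):P a2@(0,0):R a4@(1,1):P a5@(2,2):P a6@(2,3):P a8@(1,0):P

(1, 0)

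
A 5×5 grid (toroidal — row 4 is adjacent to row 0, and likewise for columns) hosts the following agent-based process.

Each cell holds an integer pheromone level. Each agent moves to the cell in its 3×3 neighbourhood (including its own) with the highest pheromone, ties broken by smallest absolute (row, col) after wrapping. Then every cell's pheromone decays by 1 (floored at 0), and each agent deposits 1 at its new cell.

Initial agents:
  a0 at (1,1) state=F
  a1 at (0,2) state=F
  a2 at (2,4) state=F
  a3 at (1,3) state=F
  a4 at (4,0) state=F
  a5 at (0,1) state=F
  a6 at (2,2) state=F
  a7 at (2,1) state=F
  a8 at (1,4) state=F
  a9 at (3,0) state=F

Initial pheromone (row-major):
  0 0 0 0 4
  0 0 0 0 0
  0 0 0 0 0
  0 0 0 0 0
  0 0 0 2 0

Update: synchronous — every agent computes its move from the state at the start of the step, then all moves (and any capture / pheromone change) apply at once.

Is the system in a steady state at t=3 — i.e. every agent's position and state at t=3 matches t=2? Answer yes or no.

no

t=1: a0@(0,0) a1@(4,3) a2@(1,0) a3@(0,4) a4@(0,4) a5@(0,0) a6@(1,1) a7@(1,0) a8@(0,4) a9@(2,0) | pheromone: 2 0 0 0 6 / 2 1 0 0 0 / 1 0 0 0 0 / 0 0 0 0 0 / 0 0 0 2 0
t=2: a0@(0,4) a1@(0,4) a2@(0,4) a3@(0,4) a4@(0,4) a5@(0,4) a6@(0,0) a7@(0,4) a8@(0,4) a9@(1,0) | pheromone: 2 0 0 0 13 / 2 0 0 0 0 / 0 0 0 0 0 / 0 0 0 0 0 / 0 0 0 1 0
t=3: a0@(0,4) a1@(0,4) a2@(0,4) a3@(0,4) a4@(0,4) a5@(0,4) a6@(0,4) a7@(0,4) a8@(0,4) a9@(0,4) | pheromone: 1 0 0 0 22 / 1 0 0 0 0 / 0 0 0 0 0 / 0 0 0 0 0 / 0 0 0 0 0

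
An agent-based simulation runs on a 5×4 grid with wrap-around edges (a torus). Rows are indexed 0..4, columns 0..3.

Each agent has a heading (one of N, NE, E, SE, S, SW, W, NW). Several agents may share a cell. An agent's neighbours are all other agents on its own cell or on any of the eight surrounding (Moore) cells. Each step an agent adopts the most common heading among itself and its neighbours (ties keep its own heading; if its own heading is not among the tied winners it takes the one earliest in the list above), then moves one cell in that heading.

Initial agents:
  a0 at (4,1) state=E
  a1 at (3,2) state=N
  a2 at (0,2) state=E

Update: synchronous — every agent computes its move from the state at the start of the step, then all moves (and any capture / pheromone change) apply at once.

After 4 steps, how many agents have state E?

t=1: a0@(4,2):E a1@(2,2):N a2@(0,3):E
t=2: a0@(4,3):E a1@(1,2):N a2@(0,0):E
t=3: a0@(4,0):E a1@(0,2):N a2@(0,1):E
t=4: a0@(4,1):E a1@(4,2):N a2@(0,2):E

2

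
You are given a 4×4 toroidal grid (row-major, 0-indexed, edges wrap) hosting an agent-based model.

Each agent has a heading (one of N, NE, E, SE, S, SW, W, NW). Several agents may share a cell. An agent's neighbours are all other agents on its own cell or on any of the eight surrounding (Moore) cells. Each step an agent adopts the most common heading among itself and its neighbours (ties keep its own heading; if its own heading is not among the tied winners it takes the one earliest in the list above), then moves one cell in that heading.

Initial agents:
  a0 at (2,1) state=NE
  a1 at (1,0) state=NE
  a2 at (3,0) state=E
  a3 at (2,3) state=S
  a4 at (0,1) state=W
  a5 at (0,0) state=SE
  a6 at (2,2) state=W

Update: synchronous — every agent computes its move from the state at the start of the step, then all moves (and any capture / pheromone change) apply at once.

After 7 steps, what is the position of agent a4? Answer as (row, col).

(3, 0)

t=1: a0@(1,2):NE a1@(0,1):NE a2@(3,1):E a3@(3,3):S a4@(0,0):W a5@(1,1):SE a6@(2,1):W
t=2: a0@(0,3):NE a1@(3,2):NE a2@(3,0):W a3@(0,3):S a4@(0,3):W a5@(0,2):NE a6@(2,0):W
t=3: a0@(3,0):NE a1@(2,3):NE a2@(3,3):W a3@(3,0):NE a4@(3,0):NE a5@(3,3):NE a6@(2,3):W
t=4: a0@(2,1):NE a1@(1,0):NE a2@(2,0):NE a3@(2,1):NE a4@(2,1):NE a5@(2,0):NE a6@(1,0):NE
t=5: a0@(1,2):NE a1@(0,1):NE a2@(1,1):NE a3@(1,2):NE a4@(1,2):NE a5@(1,1):NE a6@(0,1):NE
t=6: a0@(0,3):NE a1@(3,2):NE a2@(0,2):NE a3@(0,3):NE a4@(0,3):NE a5@(0,2):NE a6@(3,2):NE
t=7: a0@(3,0):NE a1@(2,3):NE a2@(3,3):NE a3@(3,0):NE a4@(3,0):NE a5@(3,3):NE a6@(2,3):NE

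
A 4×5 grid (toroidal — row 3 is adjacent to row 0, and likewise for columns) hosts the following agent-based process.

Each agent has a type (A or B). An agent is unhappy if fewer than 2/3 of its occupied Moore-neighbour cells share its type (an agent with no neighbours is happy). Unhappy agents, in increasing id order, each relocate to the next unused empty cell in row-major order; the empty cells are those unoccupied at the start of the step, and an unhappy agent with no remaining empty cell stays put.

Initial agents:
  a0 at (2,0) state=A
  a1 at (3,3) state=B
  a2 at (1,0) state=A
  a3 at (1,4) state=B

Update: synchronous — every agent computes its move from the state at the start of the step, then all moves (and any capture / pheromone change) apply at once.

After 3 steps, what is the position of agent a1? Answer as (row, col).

(0, 2)

t=1: a0@(0,0):A a1@(3,3):B a2@(0,1):A a3@(0,2):B
t=2: a0@(0,0):A a1@(3,3):B a2@(0,3):A a3@(0,4):B
t=3: a0@(0,1):A a1@(0,2):B a2@(1,0):A a3@(1,1):B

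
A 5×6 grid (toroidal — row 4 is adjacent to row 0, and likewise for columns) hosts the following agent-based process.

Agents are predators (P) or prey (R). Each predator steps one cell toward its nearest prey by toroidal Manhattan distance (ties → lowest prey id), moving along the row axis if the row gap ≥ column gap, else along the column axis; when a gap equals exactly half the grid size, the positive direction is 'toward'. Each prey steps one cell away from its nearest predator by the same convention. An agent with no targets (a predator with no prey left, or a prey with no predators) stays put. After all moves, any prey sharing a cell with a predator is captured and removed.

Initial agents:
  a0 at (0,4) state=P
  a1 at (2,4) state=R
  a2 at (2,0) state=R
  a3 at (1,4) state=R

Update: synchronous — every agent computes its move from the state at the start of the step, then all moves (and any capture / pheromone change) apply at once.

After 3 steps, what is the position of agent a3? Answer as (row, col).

(4, 4)

t=1: a0@(1,4):P a1@(3,4):R a2@(3,0):R a3@(2,4):R
t=2: a0@(2,4):P a1@(4,4):R a2@(4,0):R a3@(3,4):R
t=3: a0@(3,4):P a1@(0,4):R a2@(0,0):R a3@(4,4):R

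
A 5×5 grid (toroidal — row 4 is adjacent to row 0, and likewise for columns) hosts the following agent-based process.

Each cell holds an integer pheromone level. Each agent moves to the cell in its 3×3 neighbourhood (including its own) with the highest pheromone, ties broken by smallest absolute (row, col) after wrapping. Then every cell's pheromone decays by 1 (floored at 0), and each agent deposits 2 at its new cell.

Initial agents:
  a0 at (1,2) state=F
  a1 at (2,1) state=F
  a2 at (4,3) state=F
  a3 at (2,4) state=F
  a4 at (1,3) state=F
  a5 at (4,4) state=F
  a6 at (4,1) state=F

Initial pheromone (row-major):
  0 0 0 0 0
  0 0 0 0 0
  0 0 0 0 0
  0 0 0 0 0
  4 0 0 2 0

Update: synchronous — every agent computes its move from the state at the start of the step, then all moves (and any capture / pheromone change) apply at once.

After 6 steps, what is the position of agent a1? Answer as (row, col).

t=1: a0@(0,1) a1@(1,0) a2@(4,3) a3@(1,0) a4@(0,2) a5@(4,0) a6@(4,0) | pheromone: 0 2 2 0 0 / 4 0 0 0 0 / 0 0 0 0 0 / 0 0 0 0 0 / 7 0 0 3 0
t=2: a0@(4,0) a1@(1,0) a2@(4,3) a3@(1,0) a4@(4,3) a5@(4,0) a6@(4,0) | pheromone: 0 1 1 0 0 / 7 0 0 0 0 / 0 0 0 0 0 / 0 0 0 0 0 / 12 0 0 6 0
t=3: a0@(4,0) a1@(1,0) a2@(4,3) a3@(1,0) a4@(4,3) a5@(4,0) a6@(4,0) | pheromone: 0 0 0 0 0 / 10 0 0 0 0 / 0 0 0 0 0 / 0 0 0 0 0 / 17 0 0 9 0
t=4: a0@(4,0) a1@(1,0) a2@(4,3) a3@(1,0) a4@(4,3) a5@(4,0) a6@(4,0) | pheromone: 0 0 0 0 0 / 13 0 0 0 0 / 0 0 0 0 0 / 0 0 0 0 0 / 22 0 0 12 0
t=5: a0@(4,0) a1@(1,0) a2@(4,3) a3@(1,0) a4@(4,3) a5@(4,0) a6@(4,0) | pheromone: 0 0 0 0 0 / 16 0 0 0 0 / 0 0 0 0 0 / 0 0 0 0 0 / 27 0 0 15 0
t=6: a0@(4,0) a1@(1,0) a2@(4,3) a3@(1,0) a4@(4,3) a5@(4,0) a6@(4,0) | pheromone: 0 0 0 0 0 / 19 0 0 0 0 / 0 0 0 0 0 / 0 0 0 0 0 / 32 0 0 18 0

(1, 0)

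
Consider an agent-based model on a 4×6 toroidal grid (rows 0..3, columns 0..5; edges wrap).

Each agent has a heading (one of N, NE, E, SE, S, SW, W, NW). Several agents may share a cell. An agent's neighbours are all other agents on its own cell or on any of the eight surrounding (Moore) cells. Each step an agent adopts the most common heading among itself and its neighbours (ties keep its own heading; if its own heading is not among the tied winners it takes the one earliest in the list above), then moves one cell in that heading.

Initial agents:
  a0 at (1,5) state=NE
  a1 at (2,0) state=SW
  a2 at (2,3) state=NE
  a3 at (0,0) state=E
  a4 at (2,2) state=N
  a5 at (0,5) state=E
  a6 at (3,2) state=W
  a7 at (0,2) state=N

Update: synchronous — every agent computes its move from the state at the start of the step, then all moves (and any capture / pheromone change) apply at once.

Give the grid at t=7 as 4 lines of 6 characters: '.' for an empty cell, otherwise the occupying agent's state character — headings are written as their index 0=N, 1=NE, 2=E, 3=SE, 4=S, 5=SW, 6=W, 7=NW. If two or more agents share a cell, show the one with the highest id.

t=1: a0@(1,0):E a1@(3,5):SW a2@(1,4):NE a3@(0,1):E a4@(1,2):N a5@(0,0):E a6@(2,2):N a7@(3,2):N
t=2: a0@(1,1):E a1@(0,4):SW a2@(0,5):NE a3@(0,2):E a4@(0,2):N a5@(0,1):E a6@(1,2):N a7@(2,2):N
t=3: a0@(1,2):E a1@(1,3):SW a2@(3,0):NE a3@(0,3):E a4@(0,3):E a5@(0,2):E a6@(0,2):N a7@(1,2):N
t=4: a0@(1,3):E a1@(1,4):E a2@(2,1):NE a3@(0,4):E a4@(0,4):E a5@(0,3):E a6@(0,3):E a7@(1,3):E
t=5: a0@(1,4):E a1@(1,5):E a2@(1,2):NE a3@(0,5):E a4@(0,5):E a5@(0,4):E a6@(0,4):E a7@(1,4):E
t=6: a0@(1,5):E a1@(1,0):E a2@(0,3):NE a3@(0,0):E a4@(0,0):E a5@(0,5):E a6@(0,5):E a7@(1,5):E
t=7: a0@(1,0):E a1@(1,1):E a2@(3,4):NE a3@(0,1):E a4@(0,1):E a5@(0,0):E a6@(0,0):E a7@(1,0):E

22....
22....
......
....1.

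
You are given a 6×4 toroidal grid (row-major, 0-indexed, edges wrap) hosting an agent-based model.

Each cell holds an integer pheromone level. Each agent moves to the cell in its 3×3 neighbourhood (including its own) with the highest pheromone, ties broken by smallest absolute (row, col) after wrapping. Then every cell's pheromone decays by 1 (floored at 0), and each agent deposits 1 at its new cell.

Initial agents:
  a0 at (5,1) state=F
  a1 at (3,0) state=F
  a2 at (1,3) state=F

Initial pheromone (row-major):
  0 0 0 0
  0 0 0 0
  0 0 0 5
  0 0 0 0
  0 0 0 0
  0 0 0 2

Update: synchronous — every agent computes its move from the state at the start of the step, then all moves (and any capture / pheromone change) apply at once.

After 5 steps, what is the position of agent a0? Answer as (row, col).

(0, 0)

t=1: a0@(0,0) a1@(2,3) a2@(2,3) | pheromone: 1 0 0 0 / 0 0 0 0 / 0 0 0 6 / 0 0 0 0 / 0 0 0 0 / 0 0 0 1
t=2: a0@(0,0) a1@(2,3) a2@(2,3) | pheromone: 1 0 0 0 / 0 0 0 0 / 0 0 0 7 / 0 0 0 0 / 0 0 0 0 / 0 0 0 0
t=3: a0@(0,0) a1@(2,3) a2@(2,3) | pheromone: 1 0 0 0 / 0 0 0 0 / 0 0 0 8 / 0 0 0 0 / 0 0 0 0 / 0 0 0 0
t=4: a0@(0,0) a1@(2,3) a2@(2,3) | pheromone: 1 0 0 0 / 0 0 0 0 / 0 0 0 9 / 0 0 0 0 / 0 0 0 0 / 0 0 0 0
t=5: a0@(0,0) a1@(2,3) a2@(2,3) | pheromone: 1 0 0 0 / 0 0 0 0 / 0 0 0 10 / 0 0 0 0 / 0 0 0 0 / 0 0 0 0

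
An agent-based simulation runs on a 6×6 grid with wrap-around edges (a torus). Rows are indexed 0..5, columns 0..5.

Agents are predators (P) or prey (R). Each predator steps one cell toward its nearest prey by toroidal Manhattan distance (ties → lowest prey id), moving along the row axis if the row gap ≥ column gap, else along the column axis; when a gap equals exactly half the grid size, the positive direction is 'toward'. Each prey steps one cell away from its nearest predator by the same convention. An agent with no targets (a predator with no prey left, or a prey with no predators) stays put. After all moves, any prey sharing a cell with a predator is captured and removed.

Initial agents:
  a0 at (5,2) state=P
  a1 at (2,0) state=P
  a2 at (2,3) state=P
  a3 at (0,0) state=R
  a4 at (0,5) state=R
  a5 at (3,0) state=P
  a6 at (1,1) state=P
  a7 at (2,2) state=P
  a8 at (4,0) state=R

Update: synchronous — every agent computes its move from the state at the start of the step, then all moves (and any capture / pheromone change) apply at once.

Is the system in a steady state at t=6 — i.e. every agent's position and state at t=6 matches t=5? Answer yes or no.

t=1: a0@(5,1):P a1@(1,0):P a2@(1,3):P a3@(5,0):R a4@(5,5):R a5@(4,0):P a6@(0,1):P a7@(1,2):P a8@(5,0):R
t=2: a0@(5,0):P a1@(0,0):P a2@(0,3):P a3@(5,5):R a4@(5,4):R a5@(5,0):P a6@(5,1):P a7@(0,2):P a8@(5,5):R
t=3: a0@(5,5):P a1@(5,0):P a2@(5,3):P a3@(5,4):R a5@(5,5):P a6@(5,0):P a7@(0,3):P a8@(5,4):R
t=4: a0@(5,4):P a1@(5,5):P a2@(5,4):P a5@(5,4):P a6@(5,5):P a7@(5,3):P
t=5: (unchanged — steady state)

yes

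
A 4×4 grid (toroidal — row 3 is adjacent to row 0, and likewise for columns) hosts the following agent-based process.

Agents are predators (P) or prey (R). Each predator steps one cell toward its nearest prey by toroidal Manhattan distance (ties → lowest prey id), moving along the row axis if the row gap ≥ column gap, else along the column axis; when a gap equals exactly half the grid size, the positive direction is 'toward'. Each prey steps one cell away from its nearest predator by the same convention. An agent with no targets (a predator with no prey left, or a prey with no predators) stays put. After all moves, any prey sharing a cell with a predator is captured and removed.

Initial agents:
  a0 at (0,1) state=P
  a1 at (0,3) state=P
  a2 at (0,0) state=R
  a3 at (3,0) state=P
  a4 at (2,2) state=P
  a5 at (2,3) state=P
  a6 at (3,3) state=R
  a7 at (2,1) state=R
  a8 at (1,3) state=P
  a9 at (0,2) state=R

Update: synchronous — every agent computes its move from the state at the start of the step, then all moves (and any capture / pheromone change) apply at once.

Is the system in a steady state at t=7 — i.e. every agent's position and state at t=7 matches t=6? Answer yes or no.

t=1: a0@(0,0):P a1@(0,0):P a3@(0,0):P a4@(2,1):P a5@(3,3):P a6@(2,3):R a7@(2,0):R a8@(0,3):P
t=2: a0@(1,0):P a1@(1,0):P a3@(1,0):P a4@(2,0):P a5@(2,3):P a8@(1,3):P
t=3: (unchanged — steady state)

yes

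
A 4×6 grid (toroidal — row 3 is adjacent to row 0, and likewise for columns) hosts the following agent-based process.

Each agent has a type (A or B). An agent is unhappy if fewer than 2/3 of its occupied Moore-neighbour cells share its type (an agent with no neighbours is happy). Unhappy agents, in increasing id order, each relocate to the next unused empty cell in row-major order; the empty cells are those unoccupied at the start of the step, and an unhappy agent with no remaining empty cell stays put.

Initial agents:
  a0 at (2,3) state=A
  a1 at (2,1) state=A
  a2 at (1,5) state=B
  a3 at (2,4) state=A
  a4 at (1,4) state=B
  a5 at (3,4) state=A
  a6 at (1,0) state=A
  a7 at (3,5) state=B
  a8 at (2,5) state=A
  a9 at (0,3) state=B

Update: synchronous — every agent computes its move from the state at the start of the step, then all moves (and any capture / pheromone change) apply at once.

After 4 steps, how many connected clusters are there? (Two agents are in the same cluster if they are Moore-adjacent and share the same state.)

4

t=1: a0@(2,3):A a1@(2,1):A a2@(0,0):B a3@(0,1):A a4@(0,2):B a5@(0,4):A a6@(1,0):A a7@(0,5):B a8@(1,1):A a9@(1,2):B
t=2: a0@(0,3):A a1@(2,1):A a2@(1,3):B a3@(1,4):A a4@(1,5):B a5@(2,0):A a6@(2,2):A a7@(2,4):B a8@(2,5):A a9@(3,0):B
t=3: a0@(0,0):A a1@(2,1):A a2@(0,1):B a3@(0,2):A a4@(0,4):B a5@(0,5):A a6@(1,0):A a7@(1,1):B a8@(1,2):A a9@(2,3):B
t=4: a0@(0,3):A a1@(2,1):A a2@(1,3):B a3@(1,4):A a4@(1,5):B a5@(0,5):A a6@(2,0):A a7@(2,2):B a8@(2,4):A a9@(2,5):B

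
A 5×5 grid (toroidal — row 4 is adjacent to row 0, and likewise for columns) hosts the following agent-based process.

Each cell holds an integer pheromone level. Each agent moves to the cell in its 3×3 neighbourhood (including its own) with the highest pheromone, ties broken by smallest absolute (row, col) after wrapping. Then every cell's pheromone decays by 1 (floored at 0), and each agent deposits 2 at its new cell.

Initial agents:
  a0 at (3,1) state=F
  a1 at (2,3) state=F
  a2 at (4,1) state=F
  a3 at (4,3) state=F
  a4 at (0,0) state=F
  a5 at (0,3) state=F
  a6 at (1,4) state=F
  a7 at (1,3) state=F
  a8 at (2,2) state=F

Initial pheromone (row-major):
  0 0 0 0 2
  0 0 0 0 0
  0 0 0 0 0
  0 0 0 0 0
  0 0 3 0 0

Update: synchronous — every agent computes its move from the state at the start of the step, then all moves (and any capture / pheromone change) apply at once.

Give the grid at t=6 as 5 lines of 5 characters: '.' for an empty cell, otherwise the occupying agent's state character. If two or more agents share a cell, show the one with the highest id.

....F
.F...
.....
.....
..F..

t=1: a0@(4,2) a1@(1,2) a2@(4,2) a3@(4,2) a4@(0,4) a5@(4,2) a6@(0,4) a7@(0,4) a8@(1,1) | pheromone: 0 0 0 0 7 / 0 2 2 0 0 / 0 0 0 0 0 / 0 0 0 0 0 / 0 0 10 0 0
t=2: a0@(4,2) a1@(1,1) a2@(4,2) a3@(4,2) a4@(0,4) a5@(4,2) a6@(0,4) a7@(0,4) a8@(1,1) | pheromone: 0 0 0 0 12 / 0 5 1 0 0 / 0 0 0 0 0 / 0 0 0 0 0 / 0 0 17 0 0
t=3: a0@(4,2) a1@(1,1) a2@(4,2) a3@(4,2) a4@(0,4) a5@(4,2) a6@(0,4) a7@(0,4) a8@(1,1) | pheromone: 0 0 0 0 17 / 0 8 0 0 0 / 0 0 0 0 0 / 0 0 0 0 0 / 0 0 24 0 0
t=4: a0@(4,2) a1@(1,1) a2@(4,2) a3@(4,2) a4@(0,4) a5@(4,2) a6@(0,4) a7@(0,4) a8@(1,1) | pheromone: 0 0 0 0 22 / 0 11 0 0 0 / 0 0 0 0 0 / 0 0 0 0 0 / 0 0 31 0 0
t=5: a0@(4,2) a1@(1,1) a2@(4,2) a3@(4,2) a4@(0,4) a5@(4,2) a6@(0,4) a7@(0,4) a8@(1,1) | pheromone: 0 0 0 0 27 / 0 14 0 0 0 / 0 0 0 0 0 / 0 0 0 0 0 / 0 0 38 0 0
t=6: a0@(4,2) a1@(1,1) a2@(4,2) a3@(4,2) a4@(0,4) a5@(4,2) a6@(0,4) a7@(0,4) a8@(1,1) | pheromone: 0 0 0 0 32 / 0 17 0 0 0 / 0 0 0 0 0 / 0 0 0 0 0 / 0 0 45 0 0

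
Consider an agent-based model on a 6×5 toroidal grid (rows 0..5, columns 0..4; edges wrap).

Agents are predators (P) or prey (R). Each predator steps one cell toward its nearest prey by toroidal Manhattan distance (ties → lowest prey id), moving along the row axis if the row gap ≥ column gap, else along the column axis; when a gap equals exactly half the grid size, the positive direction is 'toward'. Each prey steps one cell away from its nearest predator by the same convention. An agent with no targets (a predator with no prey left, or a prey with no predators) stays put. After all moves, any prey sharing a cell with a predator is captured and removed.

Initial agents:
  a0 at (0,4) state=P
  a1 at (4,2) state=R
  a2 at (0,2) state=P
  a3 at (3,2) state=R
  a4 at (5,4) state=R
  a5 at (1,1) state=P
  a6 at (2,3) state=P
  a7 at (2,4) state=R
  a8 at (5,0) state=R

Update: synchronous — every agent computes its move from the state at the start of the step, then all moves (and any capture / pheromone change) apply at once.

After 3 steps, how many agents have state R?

t=1: a0@(5,4):P a1@(3,2):R a2@(5,2):P a3@(4,2):R a4@(4,4):R a5@(2,1):P a6@(2,4):P a7@(2,0):R a8@(4,0):R
t=2: a0@(4,4):P a1@(2,2):R a2@(4,2):P a3@(3,2):R a4@(3,4):R a5@(2,0):P a6@(2,0):P a7@(2,4):R a8@(3,0):R
t=3: a0@(3,4):P a1@(1,2):R a2@(3,2):P a3@(2,2):R a5@(2,4):P a6@(2,4):P a7@(2,3):R a8@(4,0):R

4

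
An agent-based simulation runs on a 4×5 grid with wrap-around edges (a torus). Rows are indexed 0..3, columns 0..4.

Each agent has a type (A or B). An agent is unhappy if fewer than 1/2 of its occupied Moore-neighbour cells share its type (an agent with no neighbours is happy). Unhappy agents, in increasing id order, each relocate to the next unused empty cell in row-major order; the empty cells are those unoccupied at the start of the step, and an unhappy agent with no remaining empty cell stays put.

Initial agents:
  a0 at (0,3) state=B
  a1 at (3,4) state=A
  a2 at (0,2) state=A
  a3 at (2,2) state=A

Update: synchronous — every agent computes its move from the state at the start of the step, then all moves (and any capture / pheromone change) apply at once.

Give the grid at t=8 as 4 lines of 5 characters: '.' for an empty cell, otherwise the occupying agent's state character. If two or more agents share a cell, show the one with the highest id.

t=1: a0@(0,0):B a1@(0,1):A a2@(0,4):A a3@(2,2):A
t=2: a0@(0,2):B a1@(0,3):A a2@(1,0):A a3@(2,2):A
t=3: a0@(0,0):B a1@(0,1):A a2@(1,0):A a3@(2,2):A
t=4: a0@(0,2):B a1@(0,1):A a2@(1,0):A a3@(2,2):A
t=5: a0@(0,0):B a1@(0,1):A a2@(1,0):A a3@(2,2):A
t=6: a0@(0,2):B a1@(0,1):A a2@(1,0):A a3@(2,2):A
t=7: a0@(0,0):B a1@(0,1):A a2@(1,0):A a3@(2,2):A
t=8: a0@(0,2):B a1@(0,1):A a2@(1,0):A a3@(2,2):A

.AB..
A....
..A..
.....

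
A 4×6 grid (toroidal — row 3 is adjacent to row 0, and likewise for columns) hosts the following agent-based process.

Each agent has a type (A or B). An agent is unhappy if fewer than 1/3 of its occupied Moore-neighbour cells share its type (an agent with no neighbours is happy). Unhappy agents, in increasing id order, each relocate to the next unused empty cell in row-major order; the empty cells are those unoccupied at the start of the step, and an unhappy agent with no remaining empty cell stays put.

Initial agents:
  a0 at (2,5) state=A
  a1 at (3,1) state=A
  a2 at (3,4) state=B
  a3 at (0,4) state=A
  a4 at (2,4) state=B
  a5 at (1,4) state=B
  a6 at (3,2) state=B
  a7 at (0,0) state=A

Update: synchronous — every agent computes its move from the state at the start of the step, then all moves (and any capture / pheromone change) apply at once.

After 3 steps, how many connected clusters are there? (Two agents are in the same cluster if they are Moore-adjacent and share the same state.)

t=1: a0@(0,1):A a1@(3,1):A a2@(3,4):B a3@(0,2):A a4@(2,4):B a5@(1,4):B a6@(0,3):B a7@(0,0):A
t=2: (unchanged — steady state)

2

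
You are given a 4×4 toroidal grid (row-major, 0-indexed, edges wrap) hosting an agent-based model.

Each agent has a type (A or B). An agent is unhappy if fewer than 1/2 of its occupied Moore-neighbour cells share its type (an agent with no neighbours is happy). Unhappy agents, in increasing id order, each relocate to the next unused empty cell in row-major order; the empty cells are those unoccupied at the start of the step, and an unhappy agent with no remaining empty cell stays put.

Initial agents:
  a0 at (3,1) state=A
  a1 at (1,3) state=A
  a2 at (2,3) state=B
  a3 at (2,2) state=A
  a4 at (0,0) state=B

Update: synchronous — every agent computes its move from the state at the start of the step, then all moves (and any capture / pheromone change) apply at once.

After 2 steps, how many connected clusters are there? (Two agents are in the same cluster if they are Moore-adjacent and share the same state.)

t=1: a0@(3,1):A a1@(0,1):A a2@(0,2):B a3@(2,2):A a4@(0,3):B
t=2: a0@(3,1):A a1@(0,1):A a2@(0,0):B a3@(2,2):A a4@(0,3):B

2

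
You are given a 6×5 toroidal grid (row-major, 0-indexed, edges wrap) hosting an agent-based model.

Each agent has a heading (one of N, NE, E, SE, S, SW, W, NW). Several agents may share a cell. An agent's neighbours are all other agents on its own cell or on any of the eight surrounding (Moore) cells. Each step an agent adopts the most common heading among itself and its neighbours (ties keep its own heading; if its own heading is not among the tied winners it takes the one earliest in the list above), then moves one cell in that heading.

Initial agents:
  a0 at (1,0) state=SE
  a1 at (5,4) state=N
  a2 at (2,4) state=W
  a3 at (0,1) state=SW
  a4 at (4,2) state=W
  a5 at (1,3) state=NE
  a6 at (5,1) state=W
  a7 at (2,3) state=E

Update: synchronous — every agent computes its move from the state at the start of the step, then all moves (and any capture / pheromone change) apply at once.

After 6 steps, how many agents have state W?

6

t=1: a0@(2,1):SE a1@(4,4):N a2@(2,3):W a3@(1,0):SW a4@(4,1):W a5@(0,4):NE a6@(5,0):W a7@(2,4):E
t=2: a0@(3,2):SE a1@(3,4):N a2@(2,2):W a3@(2,4):SW a4@(4,0):W a5@(5,0):NE a6@(5,4):W a7@(2,0):E
t=3: a0@(4,3):SE a1@(2,4):N a2@(2,1):W a3@(3,3):SW a4@(4,4):W a5@(5,4):W a6@(5,3):W a7@(2,1):E
t=4: a0@(4,2):W a1@(1,4):N a2@(2,0):W a3@(4,2):SW a4@(4,3):W a5@(5,3):W a6@(5,2):W a7@(2,2):E
t=5: a0@(4,1):W a1@(0,4):N a2@(2,4):W a3@(4,1):W a4@(4,2):W a5@(5,2):W a6@(5,1):W a7@(2,3):E
t=6: a0@(4,0):W a1@(5,4):N a2@(2,3):W a3@(4,0):W a4@(4,1):W a5@(5,1):W a6@(5,0):W a7@(2,4):E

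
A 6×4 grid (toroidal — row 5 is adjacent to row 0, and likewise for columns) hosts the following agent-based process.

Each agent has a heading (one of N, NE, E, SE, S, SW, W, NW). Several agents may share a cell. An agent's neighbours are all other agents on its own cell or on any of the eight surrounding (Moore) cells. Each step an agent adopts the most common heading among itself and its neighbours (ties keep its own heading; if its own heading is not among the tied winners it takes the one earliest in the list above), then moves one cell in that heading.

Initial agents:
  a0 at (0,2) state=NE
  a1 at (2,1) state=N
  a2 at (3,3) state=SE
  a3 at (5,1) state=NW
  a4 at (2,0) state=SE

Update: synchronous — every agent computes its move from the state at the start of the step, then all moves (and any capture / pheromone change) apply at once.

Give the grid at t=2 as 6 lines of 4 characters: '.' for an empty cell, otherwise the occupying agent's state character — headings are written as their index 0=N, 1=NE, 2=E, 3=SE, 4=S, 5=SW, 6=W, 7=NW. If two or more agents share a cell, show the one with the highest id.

t=1: a0@(5,3):NE a1@(1,1):N a2@(4,0):SE a3@(4,0):NW a4@(3,1):SE
t=2: a0@(4,0):NE a1@(0,1):N a2@(5,1):SE a3@(5,1):SE a4@(4,2):SE

.0..
....
....
....
1.3.
.3..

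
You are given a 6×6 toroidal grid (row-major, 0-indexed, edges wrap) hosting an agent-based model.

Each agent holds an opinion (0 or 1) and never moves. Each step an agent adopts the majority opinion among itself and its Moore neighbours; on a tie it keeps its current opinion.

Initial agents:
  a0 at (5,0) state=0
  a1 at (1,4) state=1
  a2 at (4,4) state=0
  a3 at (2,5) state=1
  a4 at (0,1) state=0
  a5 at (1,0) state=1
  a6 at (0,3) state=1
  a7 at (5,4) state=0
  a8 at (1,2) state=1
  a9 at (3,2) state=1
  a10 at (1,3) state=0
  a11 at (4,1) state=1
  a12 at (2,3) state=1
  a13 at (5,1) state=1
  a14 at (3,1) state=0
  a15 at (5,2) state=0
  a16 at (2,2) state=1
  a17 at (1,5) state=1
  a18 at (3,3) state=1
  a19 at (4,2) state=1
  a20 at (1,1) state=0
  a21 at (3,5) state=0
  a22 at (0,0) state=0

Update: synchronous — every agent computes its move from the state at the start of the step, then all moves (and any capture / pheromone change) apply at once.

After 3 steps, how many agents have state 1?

t=1: a0@(5,0):0 a1@(1,4):1 a2@(4,4):0 a3@(2,5):1 a4@(0,1):0 a5@(1,0):1 a6@(0,3):1 a7@(5,4):0 a8@(1,2):1 a9@(3,2):1 a10@(1,3):1 a11@(4,1):1 a12@(2,3):1 a13@(5,1):0 a14@(3,1):1 a15@(5,2):1 a16@(2,2):1 a17@(1,5):1 a18@(3,3):1 a19@(4,2):1 a20@(1,1):0 a21@(3,5):0 a22@(0,0):0
t=2: (unchanged — steady state)

15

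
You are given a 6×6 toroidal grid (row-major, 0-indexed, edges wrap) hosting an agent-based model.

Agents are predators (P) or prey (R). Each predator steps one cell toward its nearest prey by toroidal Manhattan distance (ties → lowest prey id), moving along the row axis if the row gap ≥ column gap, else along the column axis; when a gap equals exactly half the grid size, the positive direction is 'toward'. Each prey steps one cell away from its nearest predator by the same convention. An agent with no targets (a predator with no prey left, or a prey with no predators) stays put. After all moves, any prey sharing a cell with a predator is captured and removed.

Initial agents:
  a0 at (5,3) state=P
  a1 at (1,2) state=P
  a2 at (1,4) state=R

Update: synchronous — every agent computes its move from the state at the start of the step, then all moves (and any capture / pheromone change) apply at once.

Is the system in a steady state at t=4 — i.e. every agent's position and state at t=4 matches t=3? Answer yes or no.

t=1: a0@(0,3):P a1@(1,3):P a2@(1,5):R
t=2: a0@(0,4):P a1@(1,4):P a2@(1,0):R
t=3: a0@(0,5):P a1@(1,5):P a2@(1,1):R
t=4: a0@(0,0):P a1@(1,0):P a2@(1,2):R

no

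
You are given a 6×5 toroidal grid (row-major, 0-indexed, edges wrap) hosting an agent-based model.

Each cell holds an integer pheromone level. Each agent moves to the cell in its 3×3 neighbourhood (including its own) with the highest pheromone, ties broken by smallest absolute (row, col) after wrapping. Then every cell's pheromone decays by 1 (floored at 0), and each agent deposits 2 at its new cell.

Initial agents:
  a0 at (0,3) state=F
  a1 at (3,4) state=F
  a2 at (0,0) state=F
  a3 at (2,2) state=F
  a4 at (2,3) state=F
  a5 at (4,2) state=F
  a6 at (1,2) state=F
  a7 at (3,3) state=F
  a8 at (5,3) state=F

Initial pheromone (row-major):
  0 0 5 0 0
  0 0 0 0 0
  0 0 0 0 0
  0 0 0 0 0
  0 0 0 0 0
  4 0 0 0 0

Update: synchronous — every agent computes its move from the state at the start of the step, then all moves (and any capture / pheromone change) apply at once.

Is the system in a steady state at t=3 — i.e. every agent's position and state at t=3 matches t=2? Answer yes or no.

no

t=1: a0@(0,2) a1@(2,0) a2@(5,0) a3@(1,1) a4@(1,2) a5@(3,1) a6@(0,2) a7@(2,2) a8@(0,2) | pheromone: 0 0 10 0 0 / 0 2 2 0 0 / 2 0 2 0 0 / 0 2 0 0 0 / 0 0 0 0 0 / 5 0 0 0 0
t=2: a0@(0,2) a1@(1,1) a2@(5,0) a3@(0,2) a4@(0,2) a5@(2,0) a6@(0,2) a7@(1,1) a8@(0,2) | pheromone: 0 0 19 0 0 / 0 5 1 0 0 / 3 0 1 0 0 / 0 1 0 0 0 / 0 0 0 0 0 / 6 0 0 0 0
t=3: a0@(0,2) a1@(0,2) a2@(5,0) a3@(0,2) a4@(0,2) a5@(1,1) a6@(0,2) a7@(0,2) a8@(0,2) | pheromone: 0 0 32 0 0 / 0 6 0 0 0 / 2 0 0 0 0 / 0 0 0 0 0 / 0 0 0 0 0 / 7 0 0 0 0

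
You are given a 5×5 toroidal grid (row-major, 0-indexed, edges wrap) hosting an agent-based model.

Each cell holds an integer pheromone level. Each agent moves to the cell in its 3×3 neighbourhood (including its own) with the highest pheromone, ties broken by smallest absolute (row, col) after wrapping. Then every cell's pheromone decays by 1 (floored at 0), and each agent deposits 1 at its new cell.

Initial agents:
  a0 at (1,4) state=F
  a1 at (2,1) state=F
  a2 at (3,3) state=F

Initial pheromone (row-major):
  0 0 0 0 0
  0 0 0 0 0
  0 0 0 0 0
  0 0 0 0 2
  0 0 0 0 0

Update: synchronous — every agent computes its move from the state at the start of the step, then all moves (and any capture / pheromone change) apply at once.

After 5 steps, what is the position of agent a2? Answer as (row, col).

(3, 4)

t=1: a0@(0,0) a1@(1,0) a2@(3,4) | pheromone: 1 0 0 0 0 / 1 0 0 0 0 / 0 0 0 0 0 / 0 0 0 0 2 / 0 0 0 0 0
t=2: a0@(0,0) a1@(0,0) a2@(3,4) | pheromone: 2 0 0 0 0 / 0 0 0 0 0 / 0 0 0 0 0 / 0 0 0 0 2 / 0 0 0 0 0
t=3: a0@(0,0) a1@(0,0) a2@(3,4) | pheromone: 3 0 0 0 0 / 0 0 0 0 0 / 0 0 0 0 0 / 0 0 0 0 2 / 0 0 0 0 0
t=4: a0@(0,0) a1@(0,0) a2@(3,4) | pheromone: 4 0 0 0 0 / 0 0 0 0 0 / 0 0 0 0 0 / 0 0 0 0 2 / 0 0 0 0 0
t=5: a0@(0,0) a1@(0,0) a2@(3,4) | pheromone: 5 0 0 0 0 / 0 0 0 0 0 / 0 0 0 0 0 / 0 0 0 0 2 / 0 0 0 0 0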